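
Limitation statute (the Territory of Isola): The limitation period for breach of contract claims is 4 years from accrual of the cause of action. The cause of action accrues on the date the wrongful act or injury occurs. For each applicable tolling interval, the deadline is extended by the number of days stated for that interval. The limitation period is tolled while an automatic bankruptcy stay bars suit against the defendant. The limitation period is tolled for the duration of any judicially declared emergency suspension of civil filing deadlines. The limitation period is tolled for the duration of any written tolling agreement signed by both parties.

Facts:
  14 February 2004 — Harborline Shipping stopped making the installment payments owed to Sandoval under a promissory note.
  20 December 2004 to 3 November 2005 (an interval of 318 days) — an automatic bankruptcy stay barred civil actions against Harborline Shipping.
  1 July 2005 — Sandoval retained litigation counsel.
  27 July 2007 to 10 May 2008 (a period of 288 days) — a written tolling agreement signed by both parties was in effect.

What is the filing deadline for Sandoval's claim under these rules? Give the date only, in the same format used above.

12 October 2009

The cause of action accrued on 14 February 2004, the date of the act.
4 years from 14 February 2004 is 14 February 2008.
The period was tolled for 318 days by the automatic bankruptcy stay (20 December 2004 to 3 November 2005), pushing the deadline to 28 December 2008.
The period was tolled for 288 days by the written tolling agreement (27 July 2007 to 10 May 2008), pushing the deadline to 12 October 2009.
The other events in the timeline have no effect on the limitation period under the stated rules.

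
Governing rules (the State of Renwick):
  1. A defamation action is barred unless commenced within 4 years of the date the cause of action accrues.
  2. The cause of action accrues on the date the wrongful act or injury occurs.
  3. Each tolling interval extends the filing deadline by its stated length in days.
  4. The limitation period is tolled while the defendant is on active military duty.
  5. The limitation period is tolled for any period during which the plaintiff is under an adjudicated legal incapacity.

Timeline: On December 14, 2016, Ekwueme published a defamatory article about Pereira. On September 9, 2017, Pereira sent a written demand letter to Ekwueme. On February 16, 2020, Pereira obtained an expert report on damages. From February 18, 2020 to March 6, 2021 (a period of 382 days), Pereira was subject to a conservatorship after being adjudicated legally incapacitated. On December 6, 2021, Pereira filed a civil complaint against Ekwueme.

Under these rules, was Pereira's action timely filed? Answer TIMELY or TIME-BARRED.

The limitation period began to run on December 14, 2016.
Adding the 4 years base period to December 14, 2016 gives a deadline of December 14, 2020, before any tolling.
Because the plaintiff's legal incapacity ran from February 18, 2020 to March 6, 2021, the deadline is extended by 382 days to December 31, 2021.
None of the other events listed affects the running of the period under the stated rules.
Pereira filed on December 6, 2021, before the December 31, 2021 deadline, so the action is timely.

TIMELY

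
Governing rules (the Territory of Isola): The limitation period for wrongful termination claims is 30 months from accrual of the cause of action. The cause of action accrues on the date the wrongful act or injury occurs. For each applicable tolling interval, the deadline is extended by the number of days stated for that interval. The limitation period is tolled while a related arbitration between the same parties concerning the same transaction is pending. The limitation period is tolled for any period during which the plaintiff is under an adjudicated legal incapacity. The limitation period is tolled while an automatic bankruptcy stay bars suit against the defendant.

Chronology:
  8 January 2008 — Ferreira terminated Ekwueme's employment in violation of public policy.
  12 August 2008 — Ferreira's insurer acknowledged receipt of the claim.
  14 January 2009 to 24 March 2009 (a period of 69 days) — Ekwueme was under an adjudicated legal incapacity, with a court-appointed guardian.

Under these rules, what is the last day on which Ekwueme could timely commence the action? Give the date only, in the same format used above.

15 September 2010

The cause of action accrued on 8 January 2008, the date of the act.
30 months from 8 January 2008 is 8 July 2010.
Because the plaintiff's legal incapacity ran from 14 January 2009 to 24 March 2009, the deadline is extended by 69 days to 15 September 2010.
Nothing else in the chronology tolls or restarts the period.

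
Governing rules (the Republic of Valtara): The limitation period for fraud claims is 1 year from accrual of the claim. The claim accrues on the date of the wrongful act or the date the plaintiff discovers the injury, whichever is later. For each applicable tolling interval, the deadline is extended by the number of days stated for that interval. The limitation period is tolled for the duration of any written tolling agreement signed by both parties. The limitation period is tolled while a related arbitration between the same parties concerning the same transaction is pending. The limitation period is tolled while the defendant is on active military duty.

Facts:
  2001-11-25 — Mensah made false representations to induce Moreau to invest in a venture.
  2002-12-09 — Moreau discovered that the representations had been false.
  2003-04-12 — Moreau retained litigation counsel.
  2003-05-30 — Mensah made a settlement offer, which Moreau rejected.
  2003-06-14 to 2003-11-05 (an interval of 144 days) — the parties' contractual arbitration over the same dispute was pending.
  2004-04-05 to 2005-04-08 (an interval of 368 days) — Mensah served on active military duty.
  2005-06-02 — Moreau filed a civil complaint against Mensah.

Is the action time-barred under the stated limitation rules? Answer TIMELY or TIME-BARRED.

TIME-BARRED

The claim accrued on 2002-12-09 — the later of the 2001-11-25 act and the 2002-12-09 discovery.
Adding the 1 year base period to 2002-12-09 gives a deadline of 2003-12-09, before any tolling.
The period was tolled for 144 days by the pending related arbitration (2003-06-14 to 2003-11-05), pushing the deadline to 2004-05-01.
The defendant's active military service from 2004-04-05 to 2005-04-08 tolled the period for 368 days, extending the deadline to 2005-05-04.
The other events in the timeline have no effect on the limitation period under the stated rules.
Filing on 2005-06-02 missed the 2005-05-04 deadline — the action is time-barred.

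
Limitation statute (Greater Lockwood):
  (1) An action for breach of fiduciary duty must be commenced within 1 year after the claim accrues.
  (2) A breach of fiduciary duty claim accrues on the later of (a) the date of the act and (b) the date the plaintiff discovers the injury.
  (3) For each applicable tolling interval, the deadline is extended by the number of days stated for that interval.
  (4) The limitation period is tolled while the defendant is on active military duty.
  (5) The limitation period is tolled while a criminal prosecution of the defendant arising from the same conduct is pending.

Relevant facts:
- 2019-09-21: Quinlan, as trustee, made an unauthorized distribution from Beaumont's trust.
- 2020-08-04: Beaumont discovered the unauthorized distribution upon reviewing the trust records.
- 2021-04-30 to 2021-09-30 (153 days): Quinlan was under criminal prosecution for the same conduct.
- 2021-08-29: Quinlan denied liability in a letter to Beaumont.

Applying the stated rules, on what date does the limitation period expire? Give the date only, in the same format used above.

Because discovery on 2020-08-04 post-dates the 2019-09-21 act, accrual under the later-of rule falls on 2020-08-04.
Adding the 1 year base period to 2020-08-04 gives a deadline of 2021-08-04, before any tolling.
The pending criminal prosecution from 2021-04-30 to 2021-09-30 tolled the period for 153 days, extending the deadline to 2022-01-04.
None of the other events listed affects the running of the period under the stated rules.

2022-01-04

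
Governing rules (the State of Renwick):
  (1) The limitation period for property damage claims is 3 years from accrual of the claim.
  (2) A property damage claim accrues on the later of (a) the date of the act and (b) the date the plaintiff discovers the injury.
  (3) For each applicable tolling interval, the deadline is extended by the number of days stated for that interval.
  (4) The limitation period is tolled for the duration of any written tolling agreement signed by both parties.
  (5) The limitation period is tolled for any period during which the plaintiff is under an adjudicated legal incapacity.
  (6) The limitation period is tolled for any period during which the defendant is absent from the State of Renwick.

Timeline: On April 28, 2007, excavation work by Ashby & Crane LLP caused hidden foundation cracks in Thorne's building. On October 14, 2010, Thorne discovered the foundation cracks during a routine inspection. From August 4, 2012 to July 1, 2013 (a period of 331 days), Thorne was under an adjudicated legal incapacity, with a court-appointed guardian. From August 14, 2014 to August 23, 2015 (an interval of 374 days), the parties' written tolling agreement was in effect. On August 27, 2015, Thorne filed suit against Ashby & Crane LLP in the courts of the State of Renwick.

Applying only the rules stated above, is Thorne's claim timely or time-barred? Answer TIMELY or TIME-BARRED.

Taking the later of the act (April 28, 2007) and discovery (October 14, 2010), the claim accrued on October 14, 2010.
The untolled deadline — 3 years after October 14, 2010 — is October 14, 2013.
The period was tolled for 331 days by the plaintiff's legal incapacity (August 4, 2012 to July 1, 2013), pushing the deadline to September 10, 2014.
The written tolling agreement from August 14, 2014 to August 23, 2015 tolled the period for 374 days, extending the deadline to September 19, 2015.
Filing on August 27, 2015 beat the September 19, 2015 deadline — the action is timely.

TIMELY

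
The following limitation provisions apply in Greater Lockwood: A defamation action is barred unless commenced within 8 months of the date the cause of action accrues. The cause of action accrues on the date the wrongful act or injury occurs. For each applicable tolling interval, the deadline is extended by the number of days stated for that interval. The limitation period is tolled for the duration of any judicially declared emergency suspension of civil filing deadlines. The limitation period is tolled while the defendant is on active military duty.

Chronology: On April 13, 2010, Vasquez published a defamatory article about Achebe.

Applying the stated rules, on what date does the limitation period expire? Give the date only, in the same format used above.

The claim accrued on April 13, 2010, when the wrongful act occurred.
8 months from April 13, 2010 is December 13, 2010.

December 13, 2010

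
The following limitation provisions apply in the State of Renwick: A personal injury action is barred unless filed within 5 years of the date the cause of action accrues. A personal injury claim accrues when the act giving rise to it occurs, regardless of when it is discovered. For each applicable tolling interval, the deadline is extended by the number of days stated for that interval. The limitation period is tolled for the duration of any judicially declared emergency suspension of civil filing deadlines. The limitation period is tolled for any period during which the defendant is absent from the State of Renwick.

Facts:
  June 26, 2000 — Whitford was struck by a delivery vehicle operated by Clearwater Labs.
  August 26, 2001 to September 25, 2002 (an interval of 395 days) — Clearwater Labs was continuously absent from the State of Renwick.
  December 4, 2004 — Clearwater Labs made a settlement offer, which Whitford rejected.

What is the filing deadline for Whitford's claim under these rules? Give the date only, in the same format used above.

July 26, 2006

The claim accrued on June 26, 2000, when the wrongful act occurred.
The untolled deadline — 5 years after June 26, 2000 — is June 26, 2005.
The defendant's absence from the jurisdiction from August 26, 2001 to September 25, 2002 tolled the period for 395 days, extending the deadline to July 26, 2006.
Nothing else in the chronology tolls or restarts the period.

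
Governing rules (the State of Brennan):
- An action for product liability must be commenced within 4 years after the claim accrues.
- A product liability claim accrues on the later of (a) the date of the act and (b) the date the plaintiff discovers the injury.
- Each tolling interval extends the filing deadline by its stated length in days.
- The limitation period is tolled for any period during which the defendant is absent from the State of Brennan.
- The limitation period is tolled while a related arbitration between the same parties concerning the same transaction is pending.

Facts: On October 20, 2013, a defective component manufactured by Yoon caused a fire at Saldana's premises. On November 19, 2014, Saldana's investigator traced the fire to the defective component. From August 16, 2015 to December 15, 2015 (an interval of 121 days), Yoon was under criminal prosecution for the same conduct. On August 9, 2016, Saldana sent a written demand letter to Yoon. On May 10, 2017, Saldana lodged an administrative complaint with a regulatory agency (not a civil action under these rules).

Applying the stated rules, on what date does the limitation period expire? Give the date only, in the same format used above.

Because discovery on November 19, 2014 post-dates the October 20, 2013 act, accrual under the later-of rule falls on November 19, 2014.
The untolled deadline — 4 years after November 19, 2014 — is November 19, 2018.
No stated provision tolls the period for a criminal prosecution, so the interval from August 16, 2015 to December 15, 2015 has no effect on the deadline.
Nothing else in the chronology tolls or restarts the period.

November 19, 2018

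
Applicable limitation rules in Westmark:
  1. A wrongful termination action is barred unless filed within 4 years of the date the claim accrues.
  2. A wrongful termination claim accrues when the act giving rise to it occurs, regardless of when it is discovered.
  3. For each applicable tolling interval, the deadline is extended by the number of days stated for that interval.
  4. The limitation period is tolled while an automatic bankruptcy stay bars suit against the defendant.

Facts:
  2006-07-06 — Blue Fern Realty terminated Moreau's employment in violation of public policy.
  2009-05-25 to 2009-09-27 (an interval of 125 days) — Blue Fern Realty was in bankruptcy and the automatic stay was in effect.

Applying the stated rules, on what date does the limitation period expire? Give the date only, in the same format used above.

The claim accrued on 2006-07-06, the date of the act.
Adding the 4 years base period to 2006-07-06 gives a deadline of 2010-07-06, before any tolling.
The automatic bankruptcy stay from 2009-05-25 to 2009-09-27 tolled the period for 125 days, extending the deadline to 2010-11-08.

2010-11-08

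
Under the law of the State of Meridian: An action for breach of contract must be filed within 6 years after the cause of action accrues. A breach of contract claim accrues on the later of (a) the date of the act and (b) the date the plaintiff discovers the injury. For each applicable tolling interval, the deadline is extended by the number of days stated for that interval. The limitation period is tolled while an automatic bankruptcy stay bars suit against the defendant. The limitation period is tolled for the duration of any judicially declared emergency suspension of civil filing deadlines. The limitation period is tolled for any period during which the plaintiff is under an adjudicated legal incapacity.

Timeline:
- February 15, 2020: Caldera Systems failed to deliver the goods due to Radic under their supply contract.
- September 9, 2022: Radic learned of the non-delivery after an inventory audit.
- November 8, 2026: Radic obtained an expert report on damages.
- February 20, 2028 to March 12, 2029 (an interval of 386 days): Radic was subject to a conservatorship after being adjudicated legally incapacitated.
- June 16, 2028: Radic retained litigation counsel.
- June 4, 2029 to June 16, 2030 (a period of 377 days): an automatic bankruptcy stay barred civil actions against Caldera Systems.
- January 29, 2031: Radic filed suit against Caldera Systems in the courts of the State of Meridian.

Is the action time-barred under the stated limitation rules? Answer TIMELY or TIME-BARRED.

The claim accrued on September 9, 2022 — the later of the February 15, 2020 act and the September 9, 2022 discovery.
The untolled deadline — 6 years after September 9, 2022 — is September 9, 2028.
The period was tolled for 386 days by the plaintiff's legal incapacity (February 20, 2028 to March 12, 2029), pushing the deadline to September 30, 2029.
Because the automatic bankruptcy stay ran from June 4, 2029 to June 16, 2030, the deadline is extended by 377 days to October 12, 2030.
The other events in the timeline have no effect on the limitation period under the stated rules.
The January 29, 2031 filing falls after the October 12, 2030 deadline; the claim is time-barred.

TIME-BARRED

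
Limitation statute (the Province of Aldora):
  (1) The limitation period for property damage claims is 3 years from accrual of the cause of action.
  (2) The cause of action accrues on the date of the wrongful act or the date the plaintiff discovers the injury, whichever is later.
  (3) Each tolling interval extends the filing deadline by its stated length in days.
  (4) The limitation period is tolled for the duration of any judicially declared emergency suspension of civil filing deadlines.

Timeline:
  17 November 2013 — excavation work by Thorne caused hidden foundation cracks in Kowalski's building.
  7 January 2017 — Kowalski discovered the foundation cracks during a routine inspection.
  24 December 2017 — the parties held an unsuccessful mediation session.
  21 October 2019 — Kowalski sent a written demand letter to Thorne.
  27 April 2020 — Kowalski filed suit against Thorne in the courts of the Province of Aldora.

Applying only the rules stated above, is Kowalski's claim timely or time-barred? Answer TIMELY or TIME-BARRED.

TIME-BARRED

Taking the later of the act (17 November 2013) and discovery (7 January 2017), the claim accrued on 7 January 2017.
3 years from 7 January 2017 is 7 January 2020.
None of the other events listed affects the running of the period under the stated rules.
Kowalski filed on 27 April 2020, after the 7 January 2020 deadline, so the action is time-barred.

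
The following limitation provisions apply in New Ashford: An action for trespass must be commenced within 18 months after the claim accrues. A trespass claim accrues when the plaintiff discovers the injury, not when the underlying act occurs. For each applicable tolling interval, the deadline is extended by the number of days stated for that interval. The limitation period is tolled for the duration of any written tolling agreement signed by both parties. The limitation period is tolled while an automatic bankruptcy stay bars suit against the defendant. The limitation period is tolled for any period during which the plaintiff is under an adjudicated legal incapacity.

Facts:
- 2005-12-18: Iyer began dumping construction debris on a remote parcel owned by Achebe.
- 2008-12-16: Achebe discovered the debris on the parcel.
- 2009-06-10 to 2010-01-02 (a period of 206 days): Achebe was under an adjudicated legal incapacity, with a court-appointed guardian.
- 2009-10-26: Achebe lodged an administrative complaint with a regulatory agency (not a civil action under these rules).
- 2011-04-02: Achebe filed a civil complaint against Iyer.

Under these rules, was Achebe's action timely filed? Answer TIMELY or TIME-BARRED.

TIME-BARRED

The claim did not accrue until Achebe discovered the injury on 2008-12-16; the 2005-12-18 act date does not start the clock under the stated rule.
The untolled deadline — 18 months after 2008-12-16 — is 2010-06-16.
The period was tolled for 206 days by the plaintiff's legal incapacity (2009-06-10 to 2010-01-02), pushing the deadline to 2011-01-08.
Nothing else in the chronology tolls or restarts the period.
Filing on 2011-04-02 missed the 2011-01-08 deadline — the action is time-barred.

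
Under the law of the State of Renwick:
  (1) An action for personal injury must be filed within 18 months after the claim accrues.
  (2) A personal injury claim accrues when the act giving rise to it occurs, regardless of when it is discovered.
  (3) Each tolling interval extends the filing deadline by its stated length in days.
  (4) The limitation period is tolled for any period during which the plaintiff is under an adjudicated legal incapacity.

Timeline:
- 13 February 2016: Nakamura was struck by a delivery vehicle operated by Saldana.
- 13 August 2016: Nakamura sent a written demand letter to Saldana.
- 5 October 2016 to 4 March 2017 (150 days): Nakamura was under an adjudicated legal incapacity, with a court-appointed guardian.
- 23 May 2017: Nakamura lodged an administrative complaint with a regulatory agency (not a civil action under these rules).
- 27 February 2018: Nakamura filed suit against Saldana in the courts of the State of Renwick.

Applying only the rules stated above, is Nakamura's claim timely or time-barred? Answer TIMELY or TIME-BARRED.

The claim accrued on 13 February 2016, when the wrongful act occurred.
Adding the 18 months base period to 13 February 2016 gives a deadline of 13 August 2017, before any tolling.
The period was tolled for 150 days by the plaintiff's legal incapacity (5 October 2016 to 4 March 2017), pushing the deadline to 10 January 2018.
None of the other events listed affects the running of the period under the stated rules.
Nakamura filed on 27 February 2018, after the 10 January 2018 deadline, so the action is time-barred.

TIME-BARRED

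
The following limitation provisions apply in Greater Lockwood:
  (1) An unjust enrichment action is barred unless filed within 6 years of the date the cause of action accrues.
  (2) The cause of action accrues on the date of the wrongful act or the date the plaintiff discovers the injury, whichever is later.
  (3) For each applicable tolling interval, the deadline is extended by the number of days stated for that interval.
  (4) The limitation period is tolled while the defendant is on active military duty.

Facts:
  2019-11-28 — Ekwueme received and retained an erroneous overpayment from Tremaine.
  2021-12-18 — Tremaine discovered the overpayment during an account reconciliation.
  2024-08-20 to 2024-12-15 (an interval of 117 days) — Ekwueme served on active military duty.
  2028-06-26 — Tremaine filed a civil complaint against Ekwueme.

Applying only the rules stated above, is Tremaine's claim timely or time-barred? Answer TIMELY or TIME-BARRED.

TIME-BARRED

Taking the later of the act (2019-11-28) and discovery (2021-12-18), the claim accrued on 2021-12-18.
The untolled deadline — 6 years after 2021-12-18 — is 2027-12-18.
The defendant's active military service from 2024-08-20 to 2024-12-15 tolled the period for 117 days, extending the deadline to 2028-04-13.
The 2028-06-26 filing falls after the 2028-04-13 deadline; the claim is time-barred.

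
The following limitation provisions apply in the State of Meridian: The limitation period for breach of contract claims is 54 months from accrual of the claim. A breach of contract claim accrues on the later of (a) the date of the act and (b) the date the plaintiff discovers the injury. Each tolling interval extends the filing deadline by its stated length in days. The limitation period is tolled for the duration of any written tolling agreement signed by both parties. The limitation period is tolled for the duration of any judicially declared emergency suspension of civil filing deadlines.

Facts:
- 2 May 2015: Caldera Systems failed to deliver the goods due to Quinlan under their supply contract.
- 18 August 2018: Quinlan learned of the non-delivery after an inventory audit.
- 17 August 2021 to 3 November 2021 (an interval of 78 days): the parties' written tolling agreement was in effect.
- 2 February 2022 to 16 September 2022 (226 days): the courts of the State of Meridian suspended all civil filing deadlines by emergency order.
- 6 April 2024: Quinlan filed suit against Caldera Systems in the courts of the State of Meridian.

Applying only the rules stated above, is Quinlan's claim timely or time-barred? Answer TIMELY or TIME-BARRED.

TIME-BARRED

Because discovery on 18 August 2018 post-dates the 2 May 2015 act, accrual under the later-of rule falls on 18 August 2018.
54 months from 18 August 2018 is 18 February 2023.
The period was tolled for 78 days by the written tolling agreement (17 August 2021 to 3 November 2021), pushing the deadline to 7 May 2023.
The emergency suspension of filing deadlines from 2 February 2022 to 16 September 2022 tolled the period for 226 days, extending the deadline to 19 December 2023.
Quinlan filed on 6 April 2024, after the 19 December 2023 deadline, so the action is time-barred.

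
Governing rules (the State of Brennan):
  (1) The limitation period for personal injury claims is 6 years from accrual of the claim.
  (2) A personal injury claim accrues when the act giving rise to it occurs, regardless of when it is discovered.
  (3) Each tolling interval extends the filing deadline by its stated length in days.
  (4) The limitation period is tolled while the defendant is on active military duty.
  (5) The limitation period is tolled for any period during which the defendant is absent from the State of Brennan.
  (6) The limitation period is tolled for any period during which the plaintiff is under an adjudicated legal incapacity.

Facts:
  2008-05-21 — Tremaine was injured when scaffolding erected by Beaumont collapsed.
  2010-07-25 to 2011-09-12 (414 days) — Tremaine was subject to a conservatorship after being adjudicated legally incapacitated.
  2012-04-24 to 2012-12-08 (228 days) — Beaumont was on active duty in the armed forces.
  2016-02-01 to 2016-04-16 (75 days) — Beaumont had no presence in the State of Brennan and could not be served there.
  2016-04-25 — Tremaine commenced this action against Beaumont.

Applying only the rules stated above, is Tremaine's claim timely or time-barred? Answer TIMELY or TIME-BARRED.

The claim accrued on 2008-05-21, when the wrongful act occurred.
6 years from 2008-05-21 is 2014-05-21.
The period was tolled for 414 days by the plaintiff's legal incapacity (2010-07-25 to 2011-09-12), pushing the deadline to 2015-07-09.
The defendant's active military service from 2012-04-24 to 2012-12-08 tolled the period for 228 days, extending the deadline to 2016-02-22.
Because the defendant's absence from the jurisdiction ran from 2016-02-01 to 2016-04-16, the deadline is extended by 75 days to 2016-05-07.
Filing on 2016-04-25 beat the 2016-05-07 deadline — the action is timely.

TIMELY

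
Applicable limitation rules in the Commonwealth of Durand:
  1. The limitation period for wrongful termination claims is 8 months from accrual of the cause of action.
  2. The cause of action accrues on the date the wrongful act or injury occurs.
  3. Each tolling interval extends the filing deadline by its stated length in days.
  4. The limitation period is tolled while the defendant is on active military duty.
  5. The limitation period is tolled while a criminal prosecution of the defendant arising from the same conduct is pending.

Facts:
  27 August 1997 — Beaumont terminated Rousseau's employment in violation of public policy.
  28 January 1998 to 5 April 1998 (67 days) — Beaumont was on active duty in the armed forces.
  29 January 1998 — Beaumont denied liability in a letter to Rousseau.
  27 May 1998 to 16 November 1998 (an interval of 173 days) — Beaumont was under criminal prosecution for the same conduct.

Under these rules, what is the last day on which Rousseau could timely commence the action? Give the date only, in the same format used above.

23 December 1998

The cause of action accrued on 27 August 1997, the date of the act.
Adding the 8 months base period to 27 August 1997 gives a deadline of 27 April 1998, before any tolling.
Because the defendant's active military service ran from 28 January 1998 to 5 April 1998, the deadline is extended by 67 days to 3 July 1998.
The period was tolled for 173 days by the pending criminal prosecution (27 May 1998 to 16 November 1998), pushing the deadline to 23 December 1998.
The other events in the timeline have no effect on the limitation period under the stated rules.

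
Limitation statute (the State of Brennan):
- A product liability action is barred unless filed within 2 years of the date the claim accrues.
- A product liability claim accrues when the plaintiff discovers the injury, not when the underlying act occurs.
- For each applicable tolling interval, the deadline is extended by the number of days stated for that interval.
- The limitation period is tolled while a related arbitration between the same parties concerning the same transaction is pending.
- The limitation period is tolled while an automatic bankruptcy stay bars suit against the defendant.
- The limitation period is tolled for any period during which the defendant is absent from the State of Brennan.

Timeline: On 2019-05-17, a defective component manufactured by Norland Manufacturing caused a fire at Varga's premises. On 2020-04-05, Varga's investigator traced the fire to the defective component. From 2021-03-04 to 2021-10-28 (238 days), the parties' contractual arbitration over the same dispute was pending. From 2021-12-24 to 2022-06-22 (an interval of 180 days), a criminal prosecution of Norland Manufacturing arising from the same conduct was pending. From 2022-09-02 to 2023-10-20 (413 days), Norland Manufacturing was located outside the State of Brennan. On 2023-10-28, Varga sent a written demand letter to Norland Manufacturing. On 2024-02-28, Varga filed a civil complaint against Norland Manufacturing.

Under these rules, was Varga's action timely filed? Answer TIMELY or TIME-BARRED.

TIME-BARRED

Accrual is tied to discovery, so the period began on 2020-04-05 rather than on 2019-05-17 when the act occurred.
The untolled deadline — 2 years after 2020-04-05 — is 2022-04-05.
The pending related arbitration from 2021-03-04 to 2021-10-28 tolled the period for 238 days, extending the deadline to 2022-11-29.
Because the defendant's absence from the jurisdiction ran from 2022-09-02 to 2023-10-20, the deadline is extended by 413 days to 2024-01-16.
No stated provision tolls the period for a criminal prosecution, so the interval from 2021-12-24 to 2022-06-22 has no effect on the deadline.
The other events in the timeline have no effect on the limitation period under the stated rules.
Filing on 2024-02-28 missed the 2024-01-16 deadline — the action is time-barred.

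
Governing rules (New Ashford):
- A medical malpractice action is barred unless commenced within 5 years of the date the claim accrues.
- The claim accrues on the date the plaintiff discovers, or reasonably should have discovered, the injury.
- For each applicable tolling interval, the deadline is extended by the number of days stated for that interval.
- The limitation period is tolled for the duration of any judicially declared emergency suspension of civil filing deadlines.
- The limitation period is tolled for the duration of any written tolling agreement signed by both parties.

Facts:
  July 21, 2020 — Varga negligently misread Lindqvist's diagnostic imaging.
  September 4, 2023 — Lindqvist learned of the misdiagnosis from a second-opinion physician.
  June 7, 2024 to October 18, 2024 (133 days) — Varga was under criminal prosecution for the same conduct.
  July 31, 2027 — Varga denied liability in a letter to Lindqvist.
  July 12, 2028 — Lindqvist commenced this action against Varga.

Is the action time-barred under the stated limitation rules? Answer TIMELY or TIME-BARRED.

TIMELY

The claim did not accrue until Lindqvist discovered the injury on September 4, 2023; the July 21, 2020 act date does not start the clock under the stated rule.
Adding the 5 years base period to September 4, 2023 gives a deadline of September 4, 2028, before any tolling.
The pending criminal prosecution from June 7, 2024 to October 18, 2024 does not toll the period, because no stated rule makes a criminal prosecution a tolling event.
Nothing else in the chronology tolls or restarts the period.
Filing on July 12, 2028 beat the September 4, 2028 deadline — the action is timely.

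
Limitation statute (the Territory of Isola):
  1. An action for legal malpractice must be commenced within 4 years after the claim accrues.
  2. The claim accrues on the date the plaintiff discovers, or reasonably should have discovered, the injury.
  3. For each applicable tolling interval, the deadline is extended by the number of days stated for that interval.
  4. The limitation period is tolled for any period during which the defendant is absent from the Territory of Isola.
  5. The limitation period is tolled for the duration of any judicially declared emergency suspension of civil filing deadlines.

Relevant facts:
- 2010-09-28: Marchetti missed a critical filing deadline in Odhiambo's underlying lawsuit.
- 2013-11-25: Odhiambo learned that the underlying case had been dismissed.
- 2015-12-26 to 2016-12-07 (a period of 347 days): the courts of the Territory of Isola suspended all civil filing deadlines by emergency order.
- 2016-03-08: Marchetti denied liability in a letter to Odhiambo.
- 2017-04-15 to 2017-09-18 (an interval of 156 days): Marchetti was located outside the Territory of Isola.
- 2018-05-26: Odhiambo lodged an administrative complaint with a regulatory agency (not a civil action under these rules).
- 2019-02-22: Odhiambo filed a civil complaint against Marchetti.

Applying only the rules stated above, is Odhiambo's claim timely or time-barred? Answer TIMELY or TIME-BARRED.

TIMELY

Under the discovery rule, the claim accrued on 2013-11-25, when Odhiambo discovered the injury — not on the 2010-09-28 date of the underlying act.
Adding the 4 years base period to 2013-11-25 gives a deadline of 2017-11-25, before any tolling.
The emergency suspension of filing deadlines from 2015-12-26 to 2016-12-07 tolled the period for 347 days, extending the deadline to 2018-11-07.
Because the defendant's absence from the jurisdiction ran from 2017-04-15 to 2017-09-18, the deadline is extended by 156 days to 2019-04-12.
None of the other events listed affects the running of the period under the stated rules.
The 2019-02-22 filing precedes the 2019-04-12 deadline; the claim is timely.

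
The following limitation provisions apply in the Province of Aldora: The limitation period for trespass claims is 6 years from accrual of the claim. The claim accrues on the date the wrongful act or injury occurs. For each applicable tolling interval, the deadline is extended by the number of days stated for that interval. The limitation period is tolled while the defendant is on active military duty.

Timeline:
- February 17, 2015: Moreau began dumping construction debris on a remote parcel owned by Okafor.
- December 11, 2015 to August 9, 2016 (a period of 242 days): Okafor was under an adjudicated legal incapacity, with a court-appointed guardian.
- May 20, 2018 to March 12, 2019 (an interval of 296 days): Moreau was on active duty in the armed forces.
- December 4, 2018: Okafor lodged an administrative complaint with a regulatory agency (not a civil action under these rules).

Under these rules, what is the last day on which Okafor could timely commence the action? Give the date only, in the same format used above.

December 10, 2021

The claim accrued on February 17, 2015, when the wrongful act occurred.
6 years from February 17, 2015 is February 17, 2021.
The period was tolled for 296 days by the defendant's active military service (May 20, 2018 to March 12, 2019), pushing the deadline to December 10, 2021.
No stated provision tolls the period for the plaintiff's incapacity, so the interval from December 11, 2015 to August 9, 2016 has no effect on the deadline.
Nothing else in the chronology tolls or restarts the period.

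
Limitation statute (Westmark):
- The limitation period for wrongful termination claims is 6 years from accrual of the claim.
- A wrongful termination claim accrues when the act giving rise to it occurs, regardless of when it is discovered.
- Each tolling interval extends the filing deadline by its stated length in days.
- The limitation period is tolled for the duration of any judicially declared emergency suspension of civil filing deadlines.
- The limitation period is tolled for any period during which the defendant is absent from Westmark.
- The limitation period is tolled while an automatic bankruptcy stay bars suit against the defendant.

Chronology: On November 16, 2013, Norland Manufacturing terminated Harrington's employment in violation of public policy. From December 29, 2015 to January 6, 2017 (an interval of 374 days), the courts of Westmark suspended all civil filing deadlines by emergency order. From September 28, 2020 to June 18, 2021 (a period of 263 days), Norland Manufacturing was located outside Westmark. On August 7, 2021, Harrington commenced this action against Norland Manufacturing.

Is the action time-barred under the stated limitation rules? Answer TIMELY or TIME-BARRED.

TIMELY

The claim accrued on November 16, 2013, the date of the act.
6 years from November 16, 2013 is November 16, 2019.
The period was tolled for 374 days by the emergency suspension of filing deadlines (December 29, 2015 to January 6, 2017), pushing the deadline to November 24, 2020.
The defendant's absence from the jurisdiction from September 28, 2020 to June 18, 2021 tolled the period for 263 days, extending the deadline to August 14, 2021.
The August 7, 2021 filing precedes the August 14, 2021 deadline; the claim is timely.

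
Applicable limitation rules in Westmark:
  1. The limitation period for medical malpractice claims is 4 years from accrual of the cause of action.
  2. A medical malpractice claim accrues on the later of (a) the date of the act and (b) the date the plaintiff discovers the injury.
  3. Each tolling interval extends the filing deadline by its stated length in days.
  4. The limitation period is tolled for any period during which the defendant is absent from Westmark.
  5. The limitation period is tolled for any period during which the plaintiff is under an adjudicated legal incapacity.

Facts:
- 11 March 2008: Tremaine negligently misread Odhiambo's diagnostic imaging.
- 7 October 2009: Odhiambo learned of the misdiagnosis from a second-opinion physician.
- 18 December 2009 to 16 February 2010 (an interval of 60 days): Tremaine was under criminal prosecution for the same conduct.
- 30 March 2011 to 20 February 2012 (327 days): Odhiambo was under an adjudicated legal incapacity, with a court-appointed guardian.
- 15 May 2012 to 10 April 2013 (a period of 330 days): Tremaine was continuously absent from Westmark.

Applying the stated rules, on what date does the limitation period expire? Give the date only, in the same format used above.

26 July 2015

Taking the later of the act (11 March 2008) and discovery (7 October 2009), the claim accrued on 7 October 2009.
4 years from 7 October 2009 is 7 October 2013.
The plaintiff's legal incapacity from 30 March 2011 to 20 February 2012 tolled the period for 327 days, extending the deadline to 30 August 2014.
The period was tolled for 330 days by the defendant's absence from the jurisdiction (15 May 2012 to 10 April 2013), pushing the deadline to 26 July 2015.
The pending criminal prosecution from 18 December 2009 to 16 February 2010 does not toll the period, because no stated rule makes a criminal prosecution a tolling event.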